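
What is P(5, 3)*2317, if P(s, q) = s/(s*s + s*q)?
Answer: 2317/8 ≈ 289.63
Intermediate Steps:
P(s, q) = s/(s**2 + q*s)
P(5, 3)*2317 = 2317/(3 + 5) = 2317/8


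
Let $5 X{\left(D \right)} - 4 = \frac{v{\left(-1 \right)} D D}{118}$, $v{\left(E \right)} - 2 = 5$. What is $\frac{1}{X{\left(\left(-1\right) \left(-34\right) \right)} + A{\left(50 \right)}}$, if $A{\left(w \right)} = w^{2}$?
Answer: $\frac{295}{741782} \approx 0.00039769$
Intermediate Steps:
$v{\left(E \right)} = 7$ ($v{\left(E \right)} = 2 + 5 = 7$)
$X{\left(D \right)} = \frac{4}{5} + \frac{7 D^{2}}{590}$ ($X{\left(D \right)} = \frac{4}{5} + \frac{7 D D \frac{1}{118}}{5} = \frac{4}{5} + \frac{7 D^{2} \cdot \frac{1}{118}}{5} = \frac{4}{5} + \frac{\frac{7}{118} D^{2}}{5} = \frac{4}{5} + \frac{7 D^{2}}{590}$)
$\frac{1}{X{\left(\left(-1\right) \left(-34\right) \right)} + A{\left(50 \right)}} = \frac{1}{\left(\frac{4}{5} + \frac{7 \left(\left(-1\right) \left(-34\right)\right)^{2}}{590}\right) + 50^{2}} = \frac{1}{\left(\frac{4}{5} + \frac{7 \cdot 34^{2}}{590}\right) + 2500} = \frac{1}{\left(\frac{4}{5} + \frac{7}{590} \cdot 1156\right) + 2500} = \frac{1}{\left(\frac{4}{5} + \frac{4046}{295}\right) + 2500} = \frac{1}{\frac{4282}{295} + 2500} = \frac{1}{\frac{741782}{295}} = \frac{295}{741782}$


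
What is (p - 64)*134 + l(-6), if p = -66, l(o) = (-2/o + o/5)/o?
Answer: -1567787/90 ≈ -17420.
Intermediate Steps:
l(o) = (-2/o + o/5)/o (l(o) = (-2/o + o*(1/5))/o = (-2/o + o/5)/o)
(p - 64)*134 + l(-6) = (-66 - 64)*134 + (1/5 - 2/(-6)**2) = -130*134 + (1/5 - 2*1/36) = -17420 + (1/5 - 1/18) = -17420 + 13/90 = -1567787/90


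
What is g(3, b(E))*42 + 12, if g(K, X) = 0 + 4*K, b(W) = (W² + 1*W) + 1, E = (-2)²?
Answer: 516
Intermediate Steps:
E = 4
b(W) = 1 + W + W² (b(W) = (W² + W) + 1 = (W + W²) + 1 = 1 + W + W²)
g(K, X) = 4*K
g(3, b(E))*42 + 12 = (4*3)*42 + 12 = 12*42 + 12 = 504 + 12 = 516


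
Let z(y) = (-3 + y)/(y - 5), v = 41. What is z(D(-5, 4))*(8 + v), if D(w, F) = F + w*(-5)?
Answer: 637/12 ≈ 53.083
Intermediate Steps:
D(w, F) = F - 5*w
z(y) = (-3 + y)/(-5 + y)
z(D(-5, 4))*(8 + v) = ((-3 + (4 - 5*(-5)))/(-5 + (4 - 5*(-5))))*(8 + 41) = ((-3 + (4 + 25))/(-5 + (4 + 25)))*49 = ((-3 + 29)/(-5 + 29))*49 = (26/24)*49 = ((1/24)*26)*49 = (13/12)*49 = 637/12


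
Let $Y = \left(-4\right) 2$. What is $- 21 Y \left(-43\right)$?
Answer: $-7224$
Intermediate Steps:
$Y = -8$
$- 21 Y \left(-43\right) = \left(-21\right) \left(-8\right) \left(-43\right) = 168 \left(-43\right) = -7224$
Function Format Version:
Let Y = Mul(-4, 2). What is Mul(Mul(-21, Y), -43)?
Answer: -7224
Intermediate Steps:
Y = -8
Mul(Mul(-21, Y), -43) = Mul(Mul(-21, -8), -43) = Mul(168, -43) = -7224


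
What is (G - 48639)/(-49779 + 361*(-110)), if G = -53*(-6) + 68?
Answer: 48253/89489 ≈ 0.53921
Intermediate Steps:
G = 386 (G = 318 + 68 = 386)
(G - 48639)/(-49779 + 361*(-110)) = (386 - 48639)/(-49779 + 361*(-110)) = -48253/(-49779 - 39710) = -48253/(-89489) = -48253*(-1/89489) = 48253/89489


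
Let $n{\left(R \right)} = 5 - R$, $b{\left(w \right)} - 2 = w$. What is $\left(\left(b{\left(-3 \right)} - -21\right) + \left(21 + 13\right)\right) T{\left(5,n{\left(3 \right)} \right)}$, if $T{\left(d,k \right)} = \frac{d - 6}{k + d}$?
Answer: $- \frac{54}{7} \approx -7.7143$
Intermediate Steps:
$b{\left(w \right)} = 2 + w$
$T{\left(d,k \right)} = \frac{-6 + d}{d + k}$
$\left(\left(b{\left(-3 \right)} - -21\right) + \left(21 + 13\right)\right) T{\left(5,n{\left(3 \right)} \right)} = \left(\left(\left(2 - 3\right) - -21\right) + \left(21 + 13\right)\right) \frac{-6 + 5}{5 + \left(5 - 3\right)} = \left(\left(-1 + 21\right) + 34\right) \frac{1}{5 + \left(5 - 3\right)} \left(-1\right) = \left(20 + 34\right) \frac{1}{5 + 2} \left(-1\right) = 54 \cdot \frac{1}{7} \left(-1\right) = 54 \left(- \frac{1}{7}\right) = - \frac{54}{7}$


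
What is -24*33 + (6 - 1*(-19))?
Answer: -767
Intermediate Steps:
-24*33 + (6 - 1*(-19)) = -792 + (6 + 19) = -792 + 25 = -767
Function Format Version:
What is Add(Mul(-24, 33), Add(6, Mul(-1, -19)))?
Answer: -767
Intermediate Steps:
Add(Mul(-24, 33), Add(6, Mul(-1, -19))) = Add(-792, Add(6, 19)) = Add(-792, 25) = -767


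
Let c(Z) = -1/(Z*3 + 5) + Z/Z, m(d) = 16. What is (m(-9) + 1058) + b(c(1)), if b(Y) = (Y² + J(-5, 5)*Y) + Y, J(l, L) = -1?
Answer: 68785/64 ≈ 1074.8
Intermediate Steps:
c(Z) = 1 - 1/(5 + 3*Z) (c(Z) = -1/(3*Z + 5) + 1 = -1/(5 + 3*Z) + 1 = 1 - 1/(5 + 3*Z))
b(Y) = Y² (b(Y) = (Y² - Y) + Y = Y²)
(m(-9) + 1058) + b(c(1)) = (16 + 1058) + ((4 + 3*1)/(5 + 3*1))² = 1074 + ((4 + 3)/(5 + 3))² = 1074 + (7/8)² = 1074 + 49/64 = 68785/64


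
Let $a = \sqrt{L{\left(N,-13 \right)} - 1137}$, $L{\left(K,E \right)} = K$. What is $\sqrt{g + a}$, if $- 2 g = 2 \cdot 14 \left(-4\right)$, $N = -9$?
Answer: $\sqrt{56 + i \sqrt{1146}} \approx 7.7922 + 2.1722 i$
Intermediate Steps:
$g = 56$ ($g = - \frac{2 \cdot 14 \left(-4\right)}{2} = - \frac{28 \left(-4\right)}{2} = \left(- \frac{1}{2}\right) \left(-112\right) = 56$)
$a = i \sqrt{1146}$ ($a = \sqrt{-9 - 1137} = \sqrt{-1146} = i \sqrt{1146} \approx 33.853 i$)
$\sqrt{g + a} = \sqrt{56 + i \sqrt{1146}}$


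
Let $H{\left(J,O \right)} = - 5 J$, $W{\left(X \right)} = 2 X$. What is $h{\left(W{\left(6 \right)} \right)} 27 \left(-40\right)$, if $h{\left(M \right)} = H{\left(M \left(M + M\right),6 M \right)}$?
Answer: $1555200$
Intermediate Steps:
$h{\left(M \right)} = - 10 M^{2}$ ($h{\left(M \right)} = - 5 M \left(M + M\right) = - 5 M 2 M = - 5 \cdot 2 M^{2} = - 10 M^{2}$)
$h{\left(W{\left(6 \right)} \right)} 27 \left(-40\right) = - 10 \left(2 \cdot 6\right)^{2} \cdot 27 \left(-40\right) = - 10 \cdot 12^{2} \cdot 27 \left(-40\right) = \left(-10\right) 144 \cdot 27 \left(-40\right) = \left(-1440\right) 27 \left(-40\right) = \left(-38880\right) \left(-40\right) = 1555200$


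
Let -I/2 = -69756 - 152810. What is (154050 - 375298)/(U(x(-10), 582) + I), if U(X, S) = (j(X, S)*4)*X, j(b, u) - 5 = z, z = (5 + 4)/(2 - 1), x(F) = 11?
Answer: -55312/111437 ≈ -0.49635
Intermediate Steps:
z = 9 (z = 9/1 = 9*1 = 9)
I = 445132 (I = -2*(-69756 - 152810) = -2*(-222566) = 445132)
j(b, u) = 14 (j(b, u) = 5 + 9 = 14)
U(X, S) = 56*X (U(X, S) = (14*4)*X = 56*X)
(154050 - 375298)/(U(x(-10), 582) + I) = (154050 - 375298)/(56*11 + 445132) = -221248/(616 + 445132) = -221248/445748 = -221248*1/445748 = -55312/111437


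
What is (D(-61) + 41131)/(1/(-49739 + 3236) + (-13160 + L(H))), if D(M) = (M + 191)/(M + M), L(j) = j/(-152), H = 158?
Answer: -8867116519128/2837360971873 ≈ -3.1251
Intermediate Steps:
L(j) = -j/152 (L(j) = j*(-1/152) = -j/152)
D(M) = (191 + M)/(2*M) (D(M) = (191 + M)/((2*M)) = (191 + M)*(1/(2*M)) = (191 + M)/(2*M))
(D(-61) + 41131)/(1/(-49739 + 3236) + (-13160 + L(H))) = ((½)*(191 - 61)/(-61) + 41131)/(1/(-49739 + 3236) + (-13160 - 1/152*158)) = ((½)*(-1/61)*130 + 41131)/(1/(-46503) + (-13160 - 79/76)) = (-65/61 + 41131)/(-1/46503 - 1000239/76) = 2508926/(61*(-46514114293/3534228)) = (2508926/61)*(-3534228/46514114293) = -8867116519128/2837360971873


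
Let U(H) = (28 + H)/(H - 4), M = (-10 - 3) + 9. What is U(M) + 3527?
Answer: 3524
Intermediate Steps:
M = -4 (M = -13 + 9 = -4)
U(H) = (28 + H)/(-4 + H)
U(M) + 3527 = (28 - 4)/(-4 - 4) + 3527 = 24/(-8) + 3527 = -⅛*24 + 3527 = -3 + 3527 = 3524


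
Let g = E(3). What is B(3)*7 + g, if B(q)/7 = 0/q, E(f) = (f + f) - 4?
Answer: 2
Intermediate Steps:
E(f) = -4 + 2*f (E(f) = 2*f - 4 = -4 + 2*f)
g = 2 (g = -4 + 2*3 = -4 + 6 = 2)
B(q) = 0 (B(q) = 7*(0/q) = 7*0 = 0)
B(3)*7 + g = 0*7 + 2 = 0 + 2 = 2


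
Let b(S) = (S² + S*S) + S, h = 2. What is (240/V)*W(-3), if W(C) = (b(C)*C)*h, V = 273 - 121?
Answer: -2700/19 ≈ -142.11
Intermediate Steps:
b(S) = S + 2*S² (b(S) = (S² + S²) + S = 2*S² + S = S + 2*S²)
V = 152
W(C) = 2*C²*(1 + 2*C) (W(C) = ((C*(1 + 2*C))*C)*2 = (C²*(1 + 2*C))*2 = 2*C²*(1 + 2*C))
(240/V)*W(-3) = (240/152)*((-3)²*(2 + 4*(-3))) = (240*(1/152))*(9*(2 - 12)) = 30*(9*(-10))/19 = (30/19)*(-90) = -2700/19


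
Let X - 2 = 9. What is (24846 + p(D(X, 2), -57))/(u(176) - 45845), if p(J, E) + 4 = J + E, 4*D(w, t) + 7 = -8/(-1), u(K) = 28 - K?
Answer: -33047/61324 ≈ -0.53889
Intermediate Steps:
X = 11 (X = 2 + 9 = 11)
D(w, t) = ¼ (D(w, t) = -7/4 + (-8/(-1))/4 = -7/4 + (-8*(-1))/4 = -7/4 + (¼)*8 = -7/4 + 2 = ¼)
p(J, E) = -4 + E + J (p(J, E) = -4 + (J + E) = -4 + (E + J) = -4 + E + J)
(24846 + p(D(X, 2), -57))/(u(176) - 45845) = (24846 + (-4 - 57 + ¼))/((28 - 1*176) - 45845) = (24846 - 243/4)/((28 - 176) - 45845) = 99141/(4*(-148 - 45845)) = (99141/4)/(-45993) = (99141/4)*(-1/45993) = -33047/61324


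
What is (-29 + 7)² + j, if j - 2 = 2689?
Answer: 3175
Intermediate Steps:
j = 2691 (j = 2 + 2689 = 2691)
(-29 + 7)² + j = (-29 + 7)² + 2691 = (-22)² + 2691 = 484 + 2691 = 3175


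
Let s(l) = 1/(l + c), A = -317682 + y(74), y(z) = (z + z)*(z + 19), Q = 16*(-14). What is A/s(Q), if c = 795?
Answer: -173537178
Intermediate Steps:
Q = -224
y(z) = 2*z*(19 + z) (y(z) = (2*z)*(19 + z) = 2*z*(19 + z))
A = -303918 (A = -317682 + 2*74*(19 + 74) = -317682 + 2*74*93 = -317682 + 13764 = -303918)
s(l) = 1/(795 + l) (s(l) = 1/(l + 795) = 1/(795 + l))
A/s(Q) = -303918/(1/(795 - 224)) = -303918/(1/571) = -303918/1/571 = -303918*571 = -173537178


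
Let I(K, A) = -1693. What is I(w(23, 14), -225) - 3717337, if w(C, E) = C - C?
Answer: -3719030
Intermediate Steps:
w(C, E) = 0
I(w(23, 14), -225) - 3717337 = -1693 - 3717337 = -3719030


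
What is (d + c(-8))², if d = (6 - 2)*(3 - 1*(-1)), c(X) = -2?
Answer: 196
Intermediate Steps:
d = 16 (d = 4*(3 + 1) = 4*4 = 16)
(d + c(-8))² = (16 - 2)² = 14² = 196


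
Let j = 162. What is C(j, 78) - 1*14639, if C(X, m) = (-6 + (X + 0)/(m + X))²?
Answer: -23377031/1600 ≈ -14611.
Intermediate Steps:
C(X, m) = (-6 + X/(X + m))²
C(j, 78) - 1*14639 = (5*162 + 6*78)²/(162 + 78)² - 1*14639 = (810 + 468)²/240² - 14639 = (1/57600)*1278² - 14639 = (1/57600)*1633284 - 14639 = 45369/1600 - 14639 = -23377031/1600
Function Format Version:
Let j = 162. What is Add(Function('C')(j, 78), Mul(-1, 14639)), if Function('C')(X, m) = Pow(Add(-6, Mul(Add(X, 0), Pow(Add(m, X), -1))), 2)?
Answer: Rational(-23377031, 1600) ≈ -14611.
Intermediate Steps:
Function('C')(X, m) = Pow(Add(-6, Mul(X, Pow(Add(X, m), -1))), 2)
Add(Function('C')(j, 78), Mul(-1, 14639)) = Add(Mul(Pow(Add(162, 78), -2), Pow(Add(Mul(5, 162), Mul(6, 78)), 2)), Mul(-1, 14639)) = Add(Mul(Pow(240, -2), Pow(Add(810, 468), 2)), -14639) = Add(Mul(Rational(1, 57600), Pow(1278, 2)), -14639) = Add(Mul(Rational(1, 57600), 1633284), -14639) = Add(Rational(45369, 1600), -14639) = Rational(-23377031, 1600)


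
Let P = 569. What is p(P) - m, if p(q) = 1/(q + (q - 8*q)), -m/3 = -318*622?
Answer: -2025826633/3414 ≈ -5.9339e+5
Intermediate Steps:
m = 593388 (m = -(-954)*622 = -3*(-197796) = 593388)
p(q) = -1/(6*q) (p(q) = 1/(q - 7*q) = 1/(-6*q) = -1/(6*q))
p(P) - m = -⅙/569 - 1*593388 = -⅙*1/569 - 593388 = -1/3414 - 593388 = -2025826633/3414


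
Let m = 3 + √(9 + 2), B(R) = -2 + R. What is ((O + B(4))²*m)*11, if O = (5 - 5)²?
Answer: 132 + 44*√11 ≈ 277.93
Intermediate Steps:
O = 0 (O = 0² = 0)
m = 3 + √11 ≈ 6.3166
((O + B(4))²*m)*11 = ((0 + (-2 + 4))²*(3 + √11))*11 = ((0 + 2)²*(3 + √11))*11 = (2²*(3 + √11))*11 = (4*(3 + √11))*11 = (12 + 4*√11)*11 = 132 + 44*√11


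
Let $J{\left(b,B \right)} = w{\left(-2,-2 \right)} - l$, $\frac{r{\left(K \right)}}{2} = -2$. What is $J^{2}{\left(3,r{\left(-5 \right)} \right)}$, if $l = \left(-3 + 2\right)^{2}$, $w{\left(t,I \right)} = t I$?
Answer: $9$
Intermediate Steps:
$w{\left(t,I \right)} = I t$
$r{\left(K \right)} = -4$ ($r{\left(K \right)} = 2 \left(-2\right) = -4$)
$l = 1$ ($l = \left(-1\right)^{2} = 1$)
$J{\left(b,B \right)} = 3$ ($J{\left(b,B \right)} = \left(-2\right) \left(-2\right) - 1 = 4 - 1 = 3$)
$J^{2}{\left(3,r{\left(-5 \right)} \right)} = 3^{2} = 9$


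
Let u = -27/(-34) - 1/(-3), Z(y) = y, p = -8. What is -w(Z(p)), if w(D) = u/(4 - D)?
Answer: -115/1224 ≈ -0.093954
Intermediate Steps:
u = 115/102 (u = -27*(-1/34) - 1*(-⅓) = 27/34 + ⅓ = 115/102 ≈ 1.1275)
w(D) = 115/(102*(4 - D))
-w(Z(p)) = -(-115)/(-408 + 102*(-8)) = -(-115)/(-408 - 816) = -(-115)/(-1224) = -(-115)*(-1)/1224 = -1*115/1224 = -115/1224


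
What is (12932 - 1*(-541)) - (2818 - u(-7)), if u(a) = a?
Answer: 10648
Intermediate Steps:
(12932 - 1*(-541)) - (2818 - u(-7)) = (12932 - 1*(-541)) - (2818 - 1*(-7)) = (12932 + 541) - (2818 + 7) = 13473 - 1*2825 = 13473 - 2825 = 10648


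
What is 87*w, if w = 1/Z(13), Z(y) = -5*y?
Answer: -87/65 ≈ -1.3385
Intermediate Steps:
w = -1/65 (w = 1/(-5*13) = 1/(-65) = -1/65 ≈ -0.015385)
87*w = 87*(-1/65) = -87/65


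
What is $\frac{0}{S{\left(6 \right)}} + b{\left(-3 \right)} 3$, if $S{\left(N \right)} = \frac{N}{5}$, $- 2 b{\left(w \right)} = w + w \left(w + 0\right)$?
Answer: $-9$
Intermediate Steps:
$b{\left(w \right)} = - \frac{w}{2} - \frac{w^{2}}{2}$ ($b{\left(w \right)} = - \frac{w + w \left(w + 0\right)}{2} = - \frac{w + w w}{2} = - \frac{w + w^{2}}{2} = - \frac{w}{2} - \frac{w^{2}}{2}$)
$S{\left(N \right)} = \frac{N}{5}$ ($S{\left(N \right)} = N \frac{1}{5} = \frac{N}{5}$)
$\frac{0}{S{\left(6 \right)}} + b{\left(-3 \right)} 3 = \frac{0}{\frac{1}{5} \cdot 6} + \left(- \frac{1}{2}\right) \left(-3\right) \left(1 - 3\right) 3 = \frac{0}{\frac{6}{5}} + \left(- \frac{1}{2}\right) \left(-3\right) \left(-2\right) 3 = 0 \cdot \frac{5}{6} - 9 = 0 - 9 = -9$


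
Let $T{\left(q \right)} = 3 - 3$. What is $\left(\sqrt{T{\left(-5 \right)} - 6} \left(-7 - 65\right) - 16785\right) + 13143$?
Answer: $-3642 - 72 i \sqrt{6} \approx -3642.0 - 176.36 i$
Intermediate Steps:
$T{\left(q \right)} = 0$
$\left(\sqrt{T{\left(-5 \right)} - 6} \left(-7 - 65\right) - 16785\right) + 13143 = \left(\sqrt{0 - 6} \left(-7 - 65\right) - 16785\right) + 13143 = \left(\sqrt{-6} \left(-72\right) - 16785\right) + 13143 = \left(i \sqrt{6} \left(-72\right) - 16785\right) + 13143 = \left(- 72 i \sqrt{6} - 16785\right) + 13143 = \left(-16785 - 72 i \sqrt{6}\right) + 13143 = -3642 - 72 i \sqrt{6}$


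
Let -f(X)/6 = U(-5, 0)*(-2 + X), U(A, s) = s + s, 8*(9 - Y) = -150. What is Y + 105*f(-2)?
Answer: 111/4 ≈ 27.750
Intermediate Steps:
Y = 111/4 (Y = 9 - 1/8*(-150) = 9 + 75/4 = 111/4 ≈ 27.750)
U(A, s) = 2*s
f(X) = 0 (f(X) = -6*2*0*(-2 + X) = -0*(-2 + X) = -6*0 = 0)
Y + 105*f(-2) = 111/4 + 105*0 = 111/4 + 0 = 111/4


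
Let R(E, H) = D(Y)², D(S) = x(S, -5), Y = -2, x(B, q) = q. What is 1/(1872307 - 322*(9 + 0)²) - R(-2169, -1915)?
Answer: -46155624/1846225 ≈ -25.000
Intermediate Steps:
D(S) = -5
R(E, H) = 25 (R(E, H) = (-5)² = 25)
1/(1872307 - 322*(9 + 0)²) - R(-2169, -1915) = 1/(1872307 - 322*(9 + 0)²) - 1*25 = 1/(1872307 - 322*9²) - 25 = 1/(1872307 - 322*81) - 25 = 1/(1872307 - 26082) - 25 = 1/1846225 - 25 = -46155624/1846225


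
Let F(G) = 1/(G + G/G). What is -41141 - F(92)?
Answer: -3826114/93 ≈ -41141.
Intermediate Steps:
F(G) = 1/(1 + G) (F(G) = 1/(G + 1) = 1/(1 + G))
-41141 - F(92) = -41141 - 1/(1 + 92) = -41141 - 1/93 = -3826114/93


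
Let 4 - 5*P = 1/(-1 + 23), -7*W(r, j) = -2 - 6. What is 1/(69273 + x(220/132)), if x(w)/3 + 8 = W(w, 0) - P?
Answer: 770/53322543 ≈ 1.4440e-5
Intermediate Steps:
W(r, j) = 8/7 (W(r, j) = -(-2 - 6)/7 = -⅐*(-8) = 8/7)
P = 87/110 (P = ⅘ - 1/(5*(-1 + 23)) = ⅘ - ⅕/22 = ⅘ - ⅕*1/22 = ⅘ - 1/110 = 87/110 ≈ 0.79091)
x(w) = -17667/770 (x(w) = -24 + 3*(8/7 - 1*87/110) = -24 + 3*(8/7 - 87/110) = -24 + 3*(271/770) = -24 + 813/770 = -17667/770)
1/(69273 + x(220/132)) = 1/(69273 - 17667/770) = 1/(53322543/770) = 770/53322543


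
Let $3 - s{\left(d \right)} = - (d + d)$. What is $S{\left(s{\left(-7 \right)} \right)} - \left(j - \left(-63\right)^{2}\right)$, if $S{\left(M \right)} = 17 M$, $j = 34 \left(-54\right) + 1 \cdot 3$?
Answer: $5615$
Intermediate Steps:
$s{\left(d \right)} = 3 + 2 d$ ($s{\left(d \right)} = 3 - - (d + d) = 3 - - 2 d = 3 + 2 d$)
$j = -1833$ ($j = -1836 + 3 = -1833$)
$S{\left(s{\left(-7 \right)} \right)} - \left(j - \left(-63\right)^{2}\right) = 17 \left(3 + 2 \left(-7\right)\right) - \left(-1833 - \left(-63\right)^{2}\right) = 17 \left(3 - 14\right) - \left(-1833 - 3969\right) = 17 \left(-11\right) - \left(-1833 - 3969\right) = -187 - -5802 = -187 + 5802 = 5615$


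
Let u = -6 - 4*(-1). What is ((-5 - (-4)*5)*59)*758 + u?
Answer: 670828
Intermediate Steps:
u = -2 (u = -6 + 4 = -2)
((-5 - (-4)*5)*59)*758 + u = ((-5 - (-4)*5)*59)*758 - 2 = ((-5 - 2*(-10))*59)*758 - 2 = ((-5 + 20)*59)*758 - 2 = (15*59)*758 - 2 = 885*758 - 2 = 670830 - 2 = 670828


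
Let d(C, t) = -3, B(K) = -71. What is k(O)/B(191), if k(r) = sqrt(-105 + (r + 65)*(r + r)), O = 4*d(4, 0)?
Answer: -9*I*sqrt(17)/71 ≈ -0.52265*I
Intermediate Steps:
O = -12 (O = 4*(-3) = -12)
k(r) = sqrt(-105 + 2*r*(65 + r)) (k(r) = sqrt(-105 + (65 + r)*(2*r)) = sqrt(-105 + 2*r*(65 + r)))
k(O)/B(191) = sqrt(-105 + 2*(-12)**2 + 130*(-12))/(-71) = sqrt(-105 + 2*144 - 1560)*(-1/71) = sqrt(-105 + 288 - 1560)*(-1/71) = sqrt(-1377)*(-1/71) = (9*I*sqrt(17))*(-1/71) = -9*I*sqrt(17)/71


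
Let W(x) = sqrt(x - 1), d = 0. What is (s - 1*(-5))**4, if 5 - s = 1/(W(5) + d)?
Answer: 130321/16 ≈ 8145.1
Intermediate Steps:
W(x) = sqrt(-1 + x)
s = 9/2 (s = 5 - 1/(sqrt(-1 + 5) + 0) = 5 - 1/(sqrt(4) + 0) = 5 - 1/(2 + 0) = 5 - 1/2 = 9/2 ≈ 4.5000)
(s - 1*(-5))**4 = (9/2 - 1*(-5))**4 = (9/2 + 5)**4 = (19/2)**4 = 130321/16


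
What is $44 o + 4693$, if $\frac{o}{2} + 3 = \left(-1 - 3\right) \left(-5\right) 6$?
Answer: $14989$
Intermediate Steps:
$o = 234$ ($o = -6 + 2 \left(-1 - 3\right) \left(-5\right) 6 = -6 + 2 \left(-4\right) \left(-5\right) 6 = -6 + 2 \cdot 20 \cdot 6 = -6 + 2 \cdot 120 = -6 + 240 = 234$)
$44 o + 4693 = 44 \cdot 234 + 4693 = 10296 + 4693 = 14989$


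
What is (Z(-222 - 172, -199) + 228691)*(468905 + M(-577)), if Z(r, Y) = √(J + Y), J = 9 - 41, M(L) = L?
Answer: 107102398648 + 468328*I*√231 ≈ 1.071e+11 + 7.118e+6*I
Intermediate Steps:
J = -32
Z(r, Y) = √(-32 + Y)
(Z(-222 - 172, -199) + 228691)*(468905 + M(-577)) = (√(-32 - 199) + 228691)*(468905 - 577) = (√(-231) + 228691)*468328 = (I*√231 + 228691)*468328 = (228691 + I*√231)*468328 = 107102398648 + 468328*I*√231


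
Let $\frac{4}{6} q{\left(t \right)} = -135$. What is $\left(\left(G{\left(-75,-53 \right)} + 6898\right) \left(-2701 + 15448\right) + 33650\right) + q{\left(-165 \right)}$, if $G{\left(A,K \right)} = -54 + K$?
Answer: $\frac{173196649}{2} \approx 8.6598 \cdot 10^{7}$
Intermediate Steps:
$q{\left(t \right)} = - \frac{405}{2}$ ($q{\left(t \right)} = \frac{3}{2} \left(-135\right) = - \frac{405}{2}$)
$\left(\left(G{\left(-75,-53 \right)} + 6898\right) \left(-2701 + 15448\right) + 33650\right) + q{\left(-165 \right)} = \left(\left(\left(-54 - 53\right) + 6898\right) \left(-2701 + 15448\right) + 33650\right) - \frac{405}{2} = \left(\left(-107 + 6898\right) 12747 + 33650\right) - \frac{405}{2} = \left(6791 \cdot 12747 + 33650\right) - \frac{405}{2} = \left(86564877 + 33650\right) - \frac{405}{2} = 86598527 - \frac{405}{2} = \frac{173196649}{2}$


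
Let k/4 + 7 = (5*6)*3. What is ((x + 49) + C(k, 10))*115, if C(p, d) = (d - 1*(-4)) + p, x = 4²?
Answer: 47265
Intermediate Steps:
x = 16
k = 332 (k = -28 + 4*((5*6)*3) = -28 + 4*(30*3) = -28 + 4*90 = -28 + 360 = 332)
C(p, d) = 4 + d + p (C(p, d) = (d + 4) + p = (4 + d) + p = 4 + d + p)
((x + 49) + C(k, 10))*115 = ((16 + 49) + (4 + 10 + 332))*115 = (65 + 346)*115 = 411*115 = 47265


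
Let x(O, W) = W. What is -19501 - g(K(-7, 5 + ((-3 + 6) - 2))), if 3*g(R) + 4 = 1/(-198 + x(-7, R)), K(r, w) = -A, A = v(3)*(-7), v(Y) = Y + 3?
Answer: -9125843/468 ≈ -19500.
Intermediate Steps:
v(Y) = 3 + Y
A = -42 (A = (3 + 3)*(-7) = 6*(-7) = -42)
K(r, w) = 42 (K(r, w) = -1*(-42) = 42)
g(R) = -4/3 + 1/(3*(-198 + R))
-19501 - g(K(-7, 5 + ((-3 + 6) - 2))) = -19501 - (793 - 4*42)/(3*(-198 + 42)) = -19501 - (793 - 168)/(3*(-156)) = -19501 - (-1)*625/(3*156) = -19501 - 1*(-625/468) = -19501 + 625/468 = -9125843/468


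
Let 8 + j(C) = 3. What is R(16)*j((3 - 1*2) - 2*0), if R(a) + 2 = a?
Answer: -70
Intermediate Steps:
R(a) = -2 + a
j(C) = -5 (j(C) = -8 + 3 = -5)
R(16)*j((3 - 1*2) - 2*0) = (-2 + 16)*(-5) = 14*(-5) = -70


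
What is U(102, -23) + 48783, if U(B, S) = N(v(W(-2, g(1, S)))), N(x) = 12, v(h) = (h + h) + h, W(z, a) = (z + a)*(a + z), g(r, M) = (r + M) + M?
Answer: 48795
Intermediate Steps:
g(r, M) = r + 2*M (g(r, M) = (M + r) + M = r + 2*M)
W(z, a) = (a + z)² (W(z, a) = (a + z)*(a + z) = (a + z)²)
v(h) = 3*h (v(h) = 2*h + h = 3*h)
U(B, S) = 12
U(102, -23) + 48783 = 12 + 48783 = 48795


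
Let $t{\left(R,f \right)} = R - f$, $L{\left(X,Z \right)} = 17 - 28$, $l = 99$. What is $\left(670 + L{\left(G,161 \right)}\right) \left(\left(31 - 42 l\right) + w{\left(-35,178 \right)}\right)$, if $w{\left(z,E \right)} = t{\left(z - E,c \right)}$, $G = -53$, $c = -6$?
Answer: $-2856106$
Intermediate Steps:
$L{\left(X,Z \right)} = -11$ ($L{\left(X,Z \right)} = 17 - 28 = -11$)
$w{\left(z,E \right)} = 6 + z - E$ ($w{\left(z,E \right)} = \left(z - E\right) - -6 = \left(z - E\right) + 6 = 6 + z - E$)
$\left(670 + L{\left(G,161 \right)}\right) \left(\left(31 - 42 l\right) + w{\left(-35,178 \right)}\right) = \left(670 - 11\right) \left(\left(31 - 4158\right) - 207\right) = 659 \left(\left(31 - 4158\right) - 207\right) = 659 \left(-4127 - 207\right) = 659 \left(-4334\right) = -2856106$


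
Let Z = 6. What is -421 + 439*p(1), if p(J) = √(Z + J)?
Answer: -421 + 439*√7 ≈ 740.48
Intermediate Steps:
p(J) = √(6 + J)
-421 + 439*p(1) = -421 + 439*√(6 + 1) = -421 + 439*√7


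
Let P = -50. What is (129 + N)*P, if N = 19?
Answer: -7400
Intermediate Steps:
(129 + N)*P = (129 + 19)*(-50) = 148*(-50) = -7400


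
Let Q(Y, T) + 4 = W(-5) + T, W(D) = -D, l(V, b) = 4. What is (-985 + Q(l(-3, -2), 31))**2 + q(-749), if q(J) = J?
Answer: 907460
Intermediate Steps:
Q(Y, T) = 1 + T (Q(Y, T) = -4 + (-1*(-5) + T) = -4 + (5 + T) = 1 + T)
(-985 + Q(l(-3, -2), 31))**2 + q(-749) = (-985 + (1 + 31))**2 - 749 = (-985 + 32)**2 - 749 = (-953)**2 - 749 = 908209 - 749 = 907460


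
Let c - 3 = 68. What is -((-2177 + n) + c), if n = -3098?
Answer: 5204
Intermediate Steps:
c = 71 (c = 3 + 68 = 71)
-((-2177 + n) + c) = -((-2177 - 3098) + 71) = -(-5275 + 71) = -1*(-5204) = 5204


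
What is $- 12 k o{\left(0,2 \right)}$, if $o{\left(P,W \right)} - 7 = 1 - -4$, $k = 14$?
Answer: $-2016$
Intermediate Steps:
$o{\left(P,W \right)} = 12$ ($o{\left(P,W \right)} = 7 + \left(1 - -4\right) = 7 + \left(1 + 4\right) = 7 + 5 = 12$)
$- 12 k o{\left(0,2 \right)} = \left(-12\right) 14 \cdot 12 = \left(-168\right) 12 = -2016$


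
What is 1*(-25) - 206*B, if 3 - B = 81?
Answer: 16043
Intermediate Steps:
B = -78 (B = 3 - 1*81 = 3 - 81 = -78)
1*(-25) - 206*B = 1*(-25) - 206*(-78) = -25 + 16068 = 16043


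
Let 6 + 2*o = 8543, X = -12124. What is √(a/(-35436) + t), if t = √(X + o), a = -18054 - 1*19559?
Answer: √(333213567 + 156963762*I*√31422)/17718 ≈ 6.697 + 6.6173*I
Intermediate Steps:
o = 8537/2 (o = -3 + (½)*8543 = -3 + 8543/2 = 8537/2 ≈ 4268.5)
a = -37613 (a = -18054 - 19559 = -37613)
t = I*√31422/2 (t = √(-12124 + 8537/2) = √(-15711/2) = I*√31422/2 ≈ 88.631*I)
√(a/(-35436) + t) = √(-37613/(-35436) + I*√31422/2) = √(-37613*(-1/35436) + I*√31422/2) = √(37613/35436 + I*√31422/2)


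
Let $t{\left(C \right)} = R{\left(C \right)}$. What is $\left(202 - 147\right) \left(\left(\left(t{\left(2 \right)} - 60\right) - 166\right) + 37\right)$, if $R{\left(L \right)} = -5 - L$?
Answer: $-10780$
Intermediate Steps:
$t{\left(C \right)} = -5 - C$
$\left(202 - 147\right) \left(\left(\left(t{\left(2 \right)} - 60\right) - 166\right) + 37\right) = \left(202 - 147\right) \left(\left(\left(\left(-5 - 2\right) - 60\right) - 166\right) + 37\right) = 55 \left(\left(\left(\left(-5 - 2\right) - 60\right) - 166\right) + 37\right) = 55 \left(\left(\left(-7 - 60\right) - 166\right) + 37\right) = 55 \left(\left(-67 - 166\right) + 37\right) = 55 \left(-233 + 37\right) = 55 \left(-196\right) = -10780$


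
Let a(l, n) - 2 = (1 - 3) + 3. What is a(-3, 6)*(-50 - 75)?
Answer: -375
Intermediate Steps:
a(l, n) = 3 (a(l, n) = 2 + ((1 - 3) + 3) = 2 + (-2 + 3) = 2 + 1 = 3)
a(-3, 6)*(-50 - 75) = 3*(-50 - 75) = 3*(-125) = -375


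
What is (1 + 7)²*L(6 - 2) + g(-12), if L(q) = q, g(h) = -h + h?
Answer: 256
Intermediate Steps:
g(h) = 0
(1 + 7)²*L(6 - 2) + g(-12) = (1 + 7)²*(6 - 2) + 0 = 8²*4 + 0 = 64*4 + 0 = 256 + 0 = 256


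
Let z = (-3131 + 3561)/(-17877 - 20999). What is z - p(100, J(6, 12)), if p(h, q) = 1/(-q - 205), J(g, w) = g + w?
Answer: -28507/4334674 ≈ -0.0065765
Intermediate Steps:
z = -215/19438 (z = 430/(-38876) = 430*(-1/38876) = -215/19438 ≈ -0.011061)
p(h, q) = 1/(-205 - q)
z - p(100, J(6, 12)) = -215/19438 - (-1)/(205 + (6 + 12)) = -215/19438 - (-1)/(205 + 18) = -215/19438 - (-1)/223 = -215/19438 - 1*(-1/223) = -215/19438 + 1/223 = -28507/4334674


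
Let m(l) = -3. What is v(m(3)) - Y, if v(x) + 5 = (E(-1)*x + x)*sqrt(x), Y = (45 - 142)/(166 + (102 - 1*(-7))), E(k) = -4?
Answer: -1278/275 + 9*I*sqrt(3) ≈ -4.6473 + 15.588*I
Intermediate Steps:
Y = -97/275 (Y = -97/(166 + (102 + 7)) = -97/(166 + 109) = -97/275 ≈ -0.35273)
v(x) = -5 - 3*x**(3/2) (v(x) = -5 + (-4*x + x)*sqrt(x) = -5 + (-3*x)*sqrt(x) = -5 - 3*x**(3/2))
v(m(3)) - Y = (-5 - (-9)*I*sqrt(3)) - 1*(-97/275) = (-5 - (-9)*I*sqrt(3)) + 97/275 = (-5 + 9*I*sqrt(3)) + 97/275 = -1278/275 + 9*I*sqrt(3)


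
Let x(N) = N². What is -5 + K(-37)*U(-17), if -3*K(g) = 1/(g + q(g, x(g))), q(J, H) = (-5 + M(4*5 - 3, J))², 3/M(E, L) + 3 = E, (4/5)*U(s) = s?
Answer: -45610/8289 ≈ -5.5025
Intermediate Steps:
U(s) = 5*s/4
M(E, L) = 3/(-3 + E)
q(J, H) = 4489/196 (q(J, H) = (-5 + 3/(-3 + (4*5 - 3)))² = (-5 + 3/(-3 + (20 - 3)))² = (-5 + 3/(-3 + 17))² = (-5 + 3/14)² = (-67/14)² = 4489/196)
K(g) = -1/(3*(4489/196 + g)) (K(g) = -1/(3*(g + 4489/196)) = -1/(3*(4489/196 + g)))
-5 + K(-37)*U(-17) = -5 + (-196/(13467 + 588*(-37)))*((5/4)*(-17)) = -5 - 196/(13467 - 21756)*(-85/4) = -5 - 196/(-8289)*(-85/4) = -5 - 196*(-1/8289)*(-85/4) = -5 + (196/8289)*(-85/4) = -5 - 4165/8289 = -45610/8289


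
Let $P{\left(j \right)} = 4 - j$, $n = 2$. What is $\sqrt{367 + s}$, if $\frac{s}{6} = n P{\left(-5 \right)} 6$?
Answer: $\sqrt{1015} \approx 31.859$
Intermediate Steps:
$s = 648$ ($s = 6 \cdot 2 \left(4 - -5\right) 6 = 6 \cdot 2 \left(4 + 5\right) 6 = 6 \cdot 2 \cdot 9 \cdot 6 = 6 \cdot 18 \cdot 6 = 6 \cdot 108 = 648$)
$\sqrt{367 + s} = \sqrt{367 + 648} = \sqrt{1015}$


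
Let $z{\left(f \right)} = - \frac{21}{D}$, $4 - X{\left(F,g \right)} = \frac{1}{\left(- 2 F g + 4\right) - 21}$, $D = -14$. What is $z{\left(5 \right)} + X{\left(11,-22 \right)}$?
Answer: $\frac{5135}{934} \approx 5.4979$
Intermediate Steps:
$X{\left(F,g \right)} = 4 - \frac{1}{-17 - 2 F g}$ ($X{\left(F,g \right)} = 4 - \frac{1}{\left(- 2 F g + 4\right) - 21} = 4 - \frac{1}{\left(4 - 2 F g\right) - 21} = 4 - \frac{1}{-17 - 2 F g}$)
$z{\left(f \right)} = \frac{3}{2}$ ($z{\left(f \right)} = - \frac{21}{-14} = \left(-21\right) \left(- \frac{1}{14}\right) = \frac{3}{2}$)
$z{\left(5 \right)} + X{\left(11,-22 \right)} = \frac{3}{2} + \frac{69 + 8 \cdot 11 \left(-22\right)}{17 + 2 \cdot 11 \left(-22\right)} = \frac{3}{2} + \frac{69 - 1936}{17 - 484} = \frac{3}{2} + \frac{1}{-467} \left(-1867\right) = \frac{3}{2} - - \frac{1867}{467} = \frac{3}{2} + \frac{1867}{467} = \frac{5135}{934}$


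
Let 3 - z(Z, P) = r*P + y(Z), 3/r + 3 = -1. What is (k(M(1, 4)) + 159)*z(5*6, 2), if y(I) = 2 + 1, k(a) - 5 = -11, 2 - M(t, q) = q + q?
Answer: 459/2 ≈ 229.50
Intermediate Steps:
r = -¾ (r = 3/(-3 - 1) = 3/(-4) = 3*(-¼) = -¾ ≈ -0.75000)
M(t, q) = 2 - 2*q (M(t, q) = 2 - (q + q) = 2 - 2*q)
k(a) = -6 (k(a) = 5 - 11 = -6)
y(I) = 3
z(Z, P) = 3*P/4 (z(Z, P) = 3 - (-3*P/4 + 3) = 3 - (3 - 3*P/4) = 3 + (-3 + 3*P/4) = 3*P/4)
(k(M(1, 4)) + 159)*z(5*6, 2) = (-6 + 159)*((¾)*2) = 153*(3/2) = 459/2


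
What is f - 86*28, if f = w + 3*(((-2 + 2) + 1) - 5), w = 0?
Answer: -2420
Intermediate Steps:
f = -12 (f = 0 + 3*(((-2 + 2) + 1) - 5) = 0 + 3*((0 + 1) - 5) = 0 + 3*(1 - 5) = 0 + 3*(-4) = 0 - 12 = -12)
f - 86*28 = -12 - 86*28 = -12 - 2408 = -2420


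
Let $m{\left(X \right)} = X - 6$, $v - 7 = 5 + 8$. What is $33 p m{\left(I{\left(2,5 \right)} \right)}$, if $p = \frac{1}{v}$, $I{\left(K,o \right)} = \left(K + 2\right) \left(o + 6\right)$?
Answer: $\frac{627}{10} \approx 62.7$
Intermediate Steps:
$v = 20$ ($v = 7 + \left(5 + 8\right) = 7 + 13 = 20$)
$I{\left(K,o \right)} = \left(2 + K\right) \left(6 + o\right)$
$m{\left(X \right)} = -6 + X$
$p = \frac{1}{20} \approx 0.05$
$33 p m{\left(I{\left(2,5 \right)} \right)} = 33 \cdot \frac{1}{20} \left(-6 + \left(12 + 2 \cdot 5 + 6 \cdot 2 + 2 \cdot 5\right)\right) = \frac{33 \left(-6 + \left(12 + 10 + 12 + 10\right)\right)}{20} = \frac{33 \left(-6 + 44\right)}{20} = \frac{33}{20} \cdot 38 = \frac{627}{10}$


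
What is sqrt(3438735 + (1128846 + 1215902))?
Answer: sqrt(5783483) ≈ 2404.9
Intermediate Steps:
sqrt(3438735 + (1128846 + 1215902)) = sqrt(3438735 + 2344748) = sqrt(5783483)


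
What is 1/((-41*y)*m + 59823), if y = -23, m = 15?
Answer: 1/73968 ≈ 1.3519e-5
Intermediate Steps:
1/((-41*y)*m + 59823) = 1/(-41*(-23)*15 + 59823) = 1/(943*15 + 59823) = 1/(14145 + 59823) = 1/73968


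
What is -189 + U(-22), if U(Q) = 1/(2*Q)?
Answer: -8317/44 ≈ -189.02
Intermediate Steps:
U(Q) = 1/(2*Q)
-189 + U(-22) = -189 + (½)/(-22) = -189 + (½)*(-1/22) = -189 - 1/44 = -8317/44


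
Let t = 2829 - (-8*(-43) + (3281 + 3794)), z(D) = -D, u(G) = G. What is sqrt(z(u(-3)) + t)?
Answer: I*sqrt(4587) ≈ 67.727*I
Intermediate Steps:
t = -4590 (t = 2829 - (344 + 7075) = 2829 - 1*7419 = 2829 - 7419 = -4590)
sqrt(z(u(-3)) + t) = sqrt(-1*(-3) - 4590) = sqrt(3 - 4590) = sqrt(-4587) = I*sqrt(4587)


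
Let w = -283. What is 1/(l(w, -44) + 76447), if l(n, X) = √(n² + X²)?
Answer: 76447/5844061784 - 5*√3281/5844061784 ≈ 1.3032e-5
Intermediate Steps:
l(n, X) = √(X² + n²)
1/(l(w, -44) + 76447) = 1/(√((-44)² + (-283)²) + 76447) = 1/(√(1936 + 80089) + 76447) = 1/(√82025 + 76447) = 1/(5*√3281 + 76447) = 1/(76447 + 5*√3281)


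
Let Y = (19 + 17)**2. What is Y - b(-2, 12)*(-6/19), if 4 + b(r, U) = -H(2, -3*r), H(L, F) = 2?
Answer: 24588/19 ≈ 1294.1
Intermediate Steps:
Y = 1296 (Y = 36**2 = 1296)
b(r, U) = -6 (b(r, U) = -4 - 1*2 = -4 - 2 = -6)
Y - b(-2, 12)*(-6/19) = 1296 - (-6)*(-6/19) = 1296 - (-6)*(-6*1/19) = 1296 - (-6)*(-6)/19 = 1296 - 1*36/19 = 1296 - 36/19 = 24588/19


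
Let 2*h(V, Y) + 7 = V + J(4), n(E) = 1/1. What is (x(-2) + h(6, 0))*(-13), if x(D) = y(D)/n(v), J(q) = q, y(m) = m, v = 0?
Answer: 13/2 ≈ 6.5000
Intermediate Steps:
n(E) = 1
h(V, Y) = -3/2 + V/2 (h(V, Y) = -7/2 + (V + 4)/2 = -7/2 + (4 + V)/2 = -7/2 + (2 + V/2) = -3/2 + V/2)
x(D) = D (x(D) = D/1 = D*1 = D)
(x(-2) + h(6, 0))*(-13) = (-2 + (-3/2 + (1/2)*6))*(-13) = (-2 + (-3/2 + 3))*(-13) = (-2 + 3/2)*(-13) = -1/2*(-13) = 13/2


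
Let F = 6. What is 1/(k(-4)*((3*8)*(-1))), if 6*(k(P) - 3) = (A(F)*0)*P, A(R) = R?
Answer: -1/72 ≈ -0.013889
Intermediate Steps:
k(P) = 3 (k(P) = 3 + ((6*0)*P)/6 = 3 + (0*P)/6 = 3 + (⅙)*0 = 3 + 0 = 3)
1/(k(-4)*((3*8)*(-1))) = 1/(3*((3*8)*(-1))) = 1/(3*(24*(-1))) = 1/(3*(-24)) = 1/(-72) = -1/72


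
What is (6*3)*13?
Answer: 234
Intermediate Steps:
(6*3)*13 = 18*13 = 234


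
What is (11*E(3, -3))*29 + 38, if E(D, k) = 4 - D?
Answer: 357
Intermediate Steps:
(11*E(3, -3))*29 + 38 = (11*(4 - 1*3))*29 + 38 = (11*(4 - 3))*29 + 38 = (11*1)*29 + 38 = 11*29 + 38 = 319 + 38 = 357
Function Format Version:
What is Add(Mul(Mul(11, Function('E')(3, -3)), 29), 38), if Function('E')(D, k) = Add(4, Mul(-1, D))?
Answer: 357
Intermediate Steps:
Add(Mul(Mul(11, Function('E')(3, -3)), 29), 38) = Add(Mul(Mul(11, Add(4, Mul(-1, 3))), 29), 38) = Add(Mul(Mul(11, Add(4, -3)), 29), 38) = Add(Mul(Mul(11, 1), 29), 38) = Add(Mul(11, 29), 38) = Add(319, 38) = 357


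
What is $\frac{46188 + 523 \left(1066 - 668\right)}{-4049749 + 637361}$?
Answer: $- \frac{127171}{1706194} \approx -0.074535$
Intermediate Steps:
$\frac{46188 + 523 \left(1066 - 668\right)}{-4049749 + 637361} = \frac{46188 + 523 \cdot 398}{-3412388} = \left(46188 + 208154\right) \left(- \frac{1}{3412388}\right) = 254342 \left(- \frac{1}{3412388}\right) = - \frac{127171}{1706194}$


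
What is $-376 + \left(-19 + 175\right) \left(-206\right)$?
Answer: $-32512$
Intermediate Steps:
$-376 + \left(-19 + 175\right) \left(-206\right) = -376 + 156 \left(-206\right) = -376 - 32136 = -32512$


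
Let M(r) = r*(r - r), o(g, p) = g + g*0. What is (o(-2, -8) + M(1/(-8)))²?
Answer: 4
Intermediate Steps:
o(g, p) = g (o(g, p) = g + 0 = g)
M(r) = 0 (M(r) = r*0 = 0)
(o(-2, -8) + M(1/(-8)))² = (-2 + 0)² = (-2)² = 4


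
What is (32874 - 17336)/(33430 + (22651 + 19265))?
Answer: 7769/37673 ≈ 0.20622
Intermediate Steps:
(32874 - 17336)/(33430 + (22651 + 19265)) = 15538/(33430 + 41916) = 15538/75346 = 15538*(1/75346) = 7769/37673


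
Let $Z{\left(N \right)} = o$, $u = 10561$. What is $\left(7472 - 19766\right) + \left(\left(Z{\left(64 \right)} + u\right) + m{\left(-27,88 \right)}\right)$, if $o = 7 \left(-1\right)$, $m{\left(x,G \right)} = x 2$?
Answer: $-1794$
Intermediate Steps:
$m{\left(x,G \right)} = 2 x$
$o = -7$
$Z{\left(N \right)} = -7$
$\left(7472 - 19766\right) + \left(\left(Z{\left(64 \right)} + u\right) + m{\left(-27,88 \right)}\right) = \left(7472 - 19766\right) + \left(\left(-7 + 10561\right) + 2 \left(-27\right)\right) = -12294 + \left(10554 - 54\right) = -12294 + 10500 = -1794$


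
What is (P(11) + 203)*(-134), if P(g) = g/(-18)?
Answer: -244081/9 ≈ -27120.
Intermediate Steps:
P(g) = -g/18 (P(g) = g*(-1/18) = -g/18)
(P(11) + 203)*(-134) = (-1/18*11 + 203)*(-134) = (-11/18 + 203)*(-134) = (3643/18)*(-134) = -244081/9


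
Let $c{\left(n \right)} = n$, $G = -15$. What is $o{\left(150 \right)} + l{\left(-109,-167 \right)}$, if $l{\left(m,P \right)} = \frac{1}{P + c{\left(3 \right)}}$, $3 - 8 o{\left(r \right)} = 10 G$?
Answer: $\frac{6271}{328} \approx 19.119$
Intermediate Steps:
$o{\left(r \right)} = \frac{153}{8}$ ($o{\left(r \right)} = \frac{3}{8} - \frac{10 \left(-15\right)}{8} = \frac{3}{8} - - \frac{75}{4} = \frac{3}{8} + \frac{75}{4} = \frac{153}{8}$)
$l{\left(m,P \right)} = \frac{1}{3 + P}$ ($l{\left(m,P \right)} = \frac{1}{P + 3} = \frac{1}{3 + P}$)
$o{\left(150 \right)} + l{\left(-109,-167 \right)} = \frac{153}{8} + \frac{1}{3 - 167} = \frac{153}{8} + \frac{1}{-164} = \frac{153}{8} - \frac{1}{164} = \frac{6271}{328}$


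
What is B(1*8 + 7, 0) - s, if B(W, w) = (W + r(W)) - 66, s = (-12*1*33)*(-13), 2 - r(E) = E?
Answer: -5212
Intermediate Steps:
r(E) = 2 - E
s = 5148 (s = -12*33*(-13) = -396*(-13) = 5148)
B(W, w) = -64 (B(W, w) = (W + (2 - W)) - 66 = 2 - 66 = -64)
B(1*8 + 7, 0) - s = -64 - 1*5148 = -64 - 5148 = -5212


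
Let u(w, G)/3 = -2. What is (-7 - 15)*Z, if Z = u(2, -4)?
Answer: 132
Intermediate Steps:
u(w, G) = -6 (u(w, G) = 3*(-2) = -6)
Z = -6
(-7 - 15)*Z = (-7 - 15)*(-6) = -22*(-6) = 132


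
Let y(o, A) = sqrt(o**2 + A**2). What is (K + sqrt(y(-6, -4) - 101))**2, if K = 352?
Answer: (352 + I*sqrt(101 - 2*sqrt(13)))**2 ≈ 1.2381e+5 + 6817.9*I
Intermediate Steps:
y(o, A) = sqrt(A**2 + o**2)
(K + sqrt(y(-6, -4) - 101))**2 = (352 + sqrt(sqrt((-4)**2 + (-6)**2) - 101))**2 = (352 + sqrt(sqrt(16 + 36) - 101))**2 = (352 + sqrt(sqrt(52) - 101))**2 = (352 + sqrt(2*sqrt(13) - 101))**2 = (352 + sqrt(-101 + 2*sqrt(13)))**2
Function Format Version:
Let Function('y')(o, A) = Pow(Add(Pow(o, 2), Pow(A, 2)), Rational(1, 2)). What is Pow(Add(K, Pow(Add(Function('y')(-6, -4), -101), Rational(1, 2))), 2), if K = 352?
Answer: Pow(Add(352, Mul(I, Pow(Add(101, Mul(-2, Pow(13, Rational(1, 2)))), Rational(1, 2)))), 2) ≈ Add(1.2381e+5, Mul(6817.9, I))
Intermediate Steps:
Function('y')(o, A) = Pow(Add(Pow(A, 2), Pow(o, 2)), Rational(1, 2))
Pow(Add(K, Pow(Add(Function('y')(-6, -4), -101), Rational(1, 2))), 2) = Pow(Add(352, Pow(Add(Pow(Add(Pow(-4, 2), Pow(-6, 2)), Rational(1, 2)), -101), Rational(1, 2))), 2) = Pow(Add(352, Pow(Add(Pow(Add(16, 36), Rational(1, 2)), -101), Rational(1, 2))), 2) = Pow(Add(352, Pow(Add(Pow(52, Rational(1, 2)), -101), Rational(1, 2))), 2) = Pow(Add(352, Pow(Add(Mul(2, Pow(13, Rational(1, 2))), -101), Rational(1, 2))), 2) = Pow(Add(352, Pow(Add(-101, Mul(2, Pow(13, Rational(1, 2)))), Rational(1, 2))), 2)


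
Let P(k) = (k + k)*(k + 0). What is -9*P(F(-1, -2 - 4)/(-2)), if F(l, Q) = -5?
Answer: -225/2 ≈ -112.50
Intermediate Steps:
P(k) = 2*k² (P(k) = (2*k)*k = 2*k²)
-9*P(F(-1, -2 - 4)/(-2)) = -18*(-5/(-2))² = -18*(-5*(-½))² = -18*(5/2)² = -18*25/4 = -9*25/2 = -225/2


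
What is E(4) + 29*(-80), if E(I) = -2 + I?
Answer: -2318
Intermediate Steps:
E(4) + 29*(-80) = (-2 + 4) + 29*(-80) = 2 - 2320 = -2318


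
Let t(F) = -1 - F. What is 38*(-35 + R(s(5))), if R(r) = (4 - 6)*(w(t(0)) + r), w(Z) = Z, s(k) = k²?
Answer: -3154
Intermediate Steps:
R(r) = 2 - 2*r (R(r) = (4 - 6)*((-1 - 1*0) + r) = -2*((-1 + 0) + r) = -2*(-1 + r) = 2 - 2*r)
38*(-35 + R(s(5))) = 38*(-35 + (2 - 2*5²)) = 38*(-35 + (2 - 2*25)) = 38*(-35 + (2 - 50)) = 38*(-35 - 48) = 38*(-83) = -3154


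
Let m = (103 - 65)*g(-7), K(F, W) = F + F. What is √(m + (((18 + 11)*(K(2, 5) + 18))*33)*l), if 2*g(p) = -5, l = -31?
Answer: I*√652769 ≈ 807.94*I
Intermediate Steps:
g(p) = -5/2 (g(p) = (½)*(-5) = -5/2)
K(F, W) = 2*F
m = -95 (m = (103 - 65)*(-5/2) = 38*(-5/2) = -95)
√(m + (((18 + 11)*(K(2, 5) + 18))*33)*l) = √(-95 + (((18 + 11)*(2*2 + 18))*33)*(-31)) = √(-95 + ((29*(4 + 18))*33)*(-31)) = √(-95 + ((29*22)*33)*(-31)) = √(-95 + (638*33)*(-31)) = √(-95 + 21054*(-31)) = √(-95 - 652674) = √(-652769) = I*√652769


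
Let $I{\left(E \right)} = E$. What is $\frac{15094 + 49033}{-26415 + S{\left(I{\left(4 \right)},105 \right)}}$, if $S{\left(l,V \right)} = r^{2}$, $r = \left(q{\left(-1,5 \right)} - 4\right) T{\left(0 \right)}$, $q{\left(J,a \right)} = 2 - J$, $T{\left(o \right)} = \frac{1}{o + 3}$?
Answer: $- \frac{82449}{33962} \approx -2.4277$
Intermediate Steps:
$T{\left(o \right)} = \frac{1}{3 + o}$
$r = - \frac{1}{3}$ ($r = \frac{\left(2 - -1\right) - 4}{3 + 0} = \frac{\left(2 + 1\right) - 4}{3} = \left(3 - 4\right) \frac{1}{3} = \left(-1\right) \frac{1}{3} = - \frac{1}{3} \approx -0.33333$)
$S{\left(l,V \right)} = \frac{1}{9}$ ($S{\left(l,V \right)} = \left(- \frac{1}{3}\right)^{2} = \frac{1}{9}$)
$\frac{15094 + 49033}{-26415 + S{\left(I{\left(4 \right)},105 \right)}} = \frac{15094 + 49033}{-26415 + \frac{1}{9}} = \frac{64127}{- \frac{237734}{9}} = 64127 \left(- \frac{9}{237734}\right) = - \frac{82449}{33962}$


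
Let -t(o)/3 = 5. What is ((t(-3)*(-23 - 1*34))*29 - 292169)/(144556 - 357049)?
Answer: 267374/212493 ≈ 1.2583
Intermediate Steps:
t(o) = -15 (t(o) = -3*5 = -15)
((t(-3)*(-23 - 1*34))*29 - 292169)/(144556 - 357049) = (-15*(-23 - 1*34)*29 - 292169)/(144556 - 357049) = (-15*(-23 - 34)*29 - 292169)/(-212493) = (-15*(-57)*29 - 292169)*(-1/212493) = (855*29 - 292169)*(-1/212493) = (24795 - 292169)*(-1/212493) = -267374*(-1/212493) = 267374/212493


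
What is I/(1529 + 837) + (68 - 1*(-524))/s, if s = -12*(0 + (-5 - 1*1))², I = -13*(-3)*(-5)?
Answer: -7139/4914 ≈ -1.4528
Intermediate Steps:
I = -195 (I = 39*(-5) = -195)
s = -432 (s = -12*(0 + (-5 - 1))² = -12*(0 - 6)² = -12*(-6)² = -12*36 = -432)
I/(1529 + 837) + (68 - 1*(-524))/s = -195/(1529 + 837) + (68 - 1*(-524))/(-432) = -195/2366 + (68 + 524)*(-1/432) = -195*1/2366 + 592*(-1/432) = -15/182 - 37/27 = -7139/4914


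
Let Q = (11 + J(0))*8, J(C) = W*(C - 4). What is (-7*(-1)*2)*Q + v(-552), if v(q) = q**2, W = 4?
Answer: 304144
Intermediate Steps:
J(C) = -16 + 4*C (J(C) = 4*(C - 4) = 4*(-4 + C) = -16 + 4*C)
Q = -40 (Q = (11 + (-16 + 4*0))*8 = (11 + (-16 + 0))*8 = (11 - 16)*8 = -5*8 = -40)
(-7*(-1)*2)*Q + v(-552) = (-7*(-1)*2)*(-40) + (-552)**2 = (7*2)*(-40) + 304704 = 14*(-40) + 304704 = -560 + 304704 = 304144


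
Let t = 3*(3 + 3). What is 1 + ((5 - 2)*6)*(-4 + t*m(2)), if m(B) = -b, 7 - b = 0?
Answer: -2339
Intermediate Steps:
b = 7 (b = 7 - 1*0 = 7 + 0 = 7)
t = 18 (t = 3*6 = 18)
m(B) = -7 (m(B) = -1*7 = -7)
1 + ((5 - 2)*6)*(-4 + t*m(2)) = 1 + ((5 - 2)*6)*(-4 + 18*(-7)) = 1 + (3*6)*(-4 - 126) = 1 + 18*(-130) = 1 - 2340 = -2339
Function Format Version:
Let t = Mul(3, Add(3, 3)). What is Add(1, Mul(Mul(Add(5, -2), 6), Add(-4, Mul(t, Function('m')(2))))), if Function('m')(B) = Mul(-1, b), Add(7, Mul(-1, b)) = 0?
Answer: -2339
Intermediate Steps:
b = 7 (b = Add(7, Mul(-1, 0)) = Add(7, 0) = 7)
t = 18 (t = Mul(3, 6) = 18)
Function('m')(B) = -7 (Function('m')(B) = Mul(-1, 7) = -7)
Add(1, Mul(Mul(Add(5, -2), 6), Add(-4, Mul(t, Function('m')(2))))) = Add(1, Mul(Mul(Add(5, -2), 6), Add(-4, Mul(18, -7)))) = Add(1, Mul(Mul(3, 6), Add(-4, -126))) = Add(1, Mul(18, -130)) = Add(1, -2340) = -2339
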